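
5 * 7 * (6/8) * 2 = 105/2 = 52.50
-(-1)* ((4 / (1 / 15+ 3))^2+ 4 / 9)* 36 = 40864 / 529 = 77.25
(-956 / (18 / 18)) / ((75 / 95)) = -18164 / 15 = -1210.93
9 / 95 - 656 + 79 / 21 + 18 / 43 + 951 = 25673327 / 85785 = 299.28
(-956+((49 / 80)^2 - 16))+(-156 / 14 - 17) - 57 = -47343193 / 44800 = -1056.77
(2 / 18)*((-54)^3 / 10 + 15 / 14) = -367391 / 210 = -1749.48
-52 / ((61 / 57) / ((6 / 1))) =-291.54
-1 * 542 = -542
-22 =-22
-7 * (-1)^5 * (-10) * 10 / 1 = -700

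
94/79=1.19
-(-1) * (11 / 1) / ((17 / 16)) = 176 / 17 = 10.35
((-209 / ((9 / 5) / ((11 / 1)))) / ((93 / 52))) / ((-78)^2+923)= -4180 / 41013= -0.10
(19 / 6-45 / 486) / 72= 83 / 1944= 0.04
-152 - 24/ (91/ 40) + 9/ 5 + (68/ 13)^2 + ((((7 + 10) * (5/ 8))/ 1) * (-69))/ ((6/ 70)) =-411045819/ 47320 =-8686.51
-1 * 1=-1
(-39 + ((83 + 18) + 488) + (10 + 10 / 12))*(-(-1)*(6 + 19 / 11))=286025 / 66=4333.71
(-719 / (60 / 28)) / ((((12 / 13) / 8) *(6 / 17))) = -1112293 / 135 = -8239.21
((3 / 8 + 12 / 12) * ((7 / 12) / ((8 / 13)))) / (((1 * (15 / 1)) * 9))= 1001 / 103680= 0.01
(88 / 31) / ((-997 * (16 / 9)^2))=-891 / 989024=-0.00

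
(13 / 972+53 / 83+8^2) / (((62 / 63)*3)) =36511013 / 1667304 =21.90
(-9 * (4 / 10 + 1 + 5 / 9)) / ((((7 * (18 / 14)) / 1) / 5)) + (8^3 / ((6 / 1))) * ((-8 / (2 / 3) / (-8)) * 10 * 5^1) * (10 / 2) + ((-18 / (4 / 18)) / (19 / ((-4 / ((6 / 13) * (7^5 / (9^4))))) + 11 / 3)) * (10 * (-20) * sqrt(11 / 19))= 287912 / 9 - 921164400 * sqrt(209) / 2105941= 25666.63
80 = 80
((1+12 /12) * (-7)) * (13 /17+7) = -1848 /17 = -108.71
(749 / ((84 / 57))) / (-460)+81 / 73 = 631 / 134320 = 0.00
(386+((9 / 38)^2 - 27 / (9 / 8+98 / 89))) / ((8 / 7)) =5990757983 / 18309920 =327.19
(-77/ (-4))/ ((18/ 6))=77/ 12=6.42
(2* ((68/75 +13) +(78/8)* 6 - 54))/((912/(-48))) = -2761/1425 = -1.94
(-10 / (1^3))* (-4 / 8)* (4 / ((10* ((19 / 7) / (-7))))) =-98 / 19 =-5.16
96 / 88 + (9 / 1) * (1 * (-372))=-36816 / 11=-3346.91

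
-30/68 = -15/34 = -0.44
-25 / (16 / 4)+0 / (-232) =-25 / 4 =-6.25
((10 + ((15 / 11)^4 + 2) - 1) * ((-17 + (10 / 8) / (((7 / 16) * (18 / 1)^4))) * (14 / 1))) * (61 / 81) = -20162656653658 / 7780827681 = -2591.33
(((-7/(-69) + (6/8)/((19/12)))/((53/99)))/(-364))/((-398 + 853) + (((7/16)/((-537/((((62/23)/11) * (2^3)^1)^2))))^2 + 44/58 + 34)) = -1425649466057337279/236574678233089824884774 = -0.00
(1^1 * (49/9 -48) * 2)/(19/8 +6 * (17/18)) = -6128/579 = -10.58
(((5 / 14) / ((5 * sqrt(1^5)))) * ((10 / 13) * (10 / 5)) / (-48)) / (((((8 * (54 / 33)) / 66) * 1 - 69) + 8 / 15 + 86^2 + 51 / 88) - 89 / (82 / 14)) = -124025 / 396181629389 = -0.00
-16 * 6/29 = -96/29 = -3.31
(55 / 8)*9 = 495 / 8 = 61.88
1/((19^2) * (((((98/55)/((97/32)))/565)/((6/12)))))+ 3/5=21863951/11320960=1.93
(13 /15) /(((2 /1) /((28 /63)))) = 26 /135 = 0.19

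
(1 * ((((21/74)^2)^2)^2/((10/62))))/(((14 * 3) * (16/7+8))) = 43426245933/71935579216302080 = 0.00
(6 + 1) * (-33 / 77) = -3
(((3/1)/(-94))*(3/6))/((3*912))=-1/171456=-0.00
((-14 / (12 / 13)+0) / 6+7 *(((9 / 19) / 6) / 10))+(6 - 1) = 2161 / 855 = 2.53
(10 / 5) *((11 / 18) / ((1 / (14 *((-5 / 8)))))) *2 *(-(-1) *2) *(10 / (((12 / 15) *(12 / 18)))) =-9625 / 12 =-802.08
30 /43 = 0.70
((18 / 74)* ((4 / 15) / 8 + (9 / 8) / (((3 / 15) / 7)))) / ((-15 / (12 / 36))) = -4729 / 22200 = -0.21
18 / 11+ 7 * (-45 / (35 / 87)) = -8595 / 11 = -781.36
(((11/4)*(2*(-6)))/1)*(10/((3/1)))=-110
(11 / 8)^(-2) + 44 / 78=5158 / 4719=1.09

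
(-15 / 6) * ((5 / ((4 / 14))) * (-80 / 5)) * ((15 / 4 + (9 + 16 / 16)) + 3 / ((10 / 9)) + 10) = 18515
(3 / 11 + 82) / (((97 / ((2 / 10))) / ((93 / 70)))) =16833 / 74690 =0.23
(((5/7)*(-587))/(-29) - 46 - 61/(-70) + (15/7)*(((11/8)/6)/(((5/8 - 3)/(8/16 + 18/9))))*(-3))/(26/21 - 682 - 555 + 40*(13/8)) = 6738879/270937720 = 0.02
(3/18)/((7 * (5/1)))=1/210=0.00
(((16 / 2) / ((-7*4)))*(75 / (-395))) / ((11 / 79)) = 30 / 77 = 0.39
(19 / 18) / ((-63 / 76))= -722 / 567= -1.27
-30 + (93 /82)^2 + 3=-172899 /6724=-25.71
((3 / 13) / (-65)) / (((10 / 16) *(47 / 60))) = -0.01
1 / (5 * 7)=1 / 35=0.03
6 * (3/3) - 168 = -162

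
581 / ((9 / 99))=6391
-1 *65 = -65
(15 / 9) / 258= 5 / 774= 0.01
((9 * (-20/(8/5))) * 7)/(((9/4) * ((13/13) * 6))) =-175/3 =-58.33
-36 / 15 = -12 / 5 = -2.40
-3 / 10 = -0.30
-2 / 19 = -0.11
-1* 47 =-47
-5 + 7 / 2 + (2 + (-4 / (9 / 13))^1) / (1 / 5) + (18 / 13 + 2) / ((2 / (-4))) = -6355 / 234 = -27.16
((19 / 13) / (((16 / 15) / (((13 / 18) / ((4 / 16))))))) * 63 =249.38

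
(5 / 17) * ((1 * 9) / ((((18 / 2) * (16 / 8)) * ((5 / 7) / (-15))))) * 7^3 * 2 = -36015 / 17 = -2118.53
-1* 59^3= -205379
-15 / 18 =-0.83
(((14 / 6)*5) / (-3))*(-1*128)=4480 / 9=497.78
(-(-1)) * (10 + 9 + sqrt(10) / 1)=22.16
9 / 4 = 2.25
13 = 13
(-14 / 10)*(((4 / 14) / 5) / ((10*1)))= -1 / 125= -0.01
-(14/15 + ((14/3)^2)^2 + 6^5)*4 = -13366952/405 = -33004.82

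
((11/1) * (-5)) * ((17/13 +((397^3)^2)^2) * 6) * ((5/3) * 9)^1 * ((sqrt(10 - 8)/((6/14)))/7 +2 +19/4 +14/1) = -20466931377626933568712193826661764375/13 - 328786046226938691866862551432317500 * sqrt(2)/13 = -1610146543332315203265785000000000000.00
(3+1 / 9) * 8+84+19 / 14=13891 / 126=110.25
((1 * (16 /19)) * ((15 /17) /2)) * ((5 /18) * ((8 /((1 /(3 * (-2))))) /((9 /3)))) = -1600 /969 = -1.65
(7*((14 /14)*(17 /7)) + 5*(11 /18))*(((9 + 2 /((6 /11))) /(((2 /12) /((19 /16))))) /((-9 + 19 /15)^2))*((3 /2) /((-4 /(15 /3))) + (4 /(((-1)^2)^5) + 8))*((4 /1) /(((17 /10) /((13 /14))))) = 17153501625 /25620224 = 669.53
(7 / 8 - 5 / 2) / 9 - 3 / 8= -5 / 9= -0.56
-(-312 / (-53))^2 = -97344 / 2809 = -34.65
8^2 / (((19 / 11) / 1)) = 704 / 19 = 37.05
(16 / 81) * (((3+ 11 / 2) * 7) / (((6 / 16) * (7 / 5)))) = 5440 / 243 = 22.39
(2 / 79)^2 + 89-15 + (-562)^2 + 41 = 1971900123 / 6241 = 315959.00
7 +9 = 16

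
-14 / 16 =-7 / 8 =-0.88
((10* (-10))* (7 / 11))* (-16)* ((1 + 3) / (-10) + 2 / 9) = -17920 / 99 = -181.01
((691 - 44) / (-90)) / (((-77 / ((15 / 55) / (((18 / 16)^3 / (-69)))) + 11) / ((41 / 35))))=-156190976 / 312075225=-0.50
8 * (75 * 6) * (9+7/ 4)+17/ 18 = 38700.94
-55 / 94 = -0.59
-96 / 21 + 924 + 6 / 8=25765 / 28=920.18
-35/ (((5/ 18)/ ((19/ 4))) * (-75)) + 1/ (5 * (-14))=1394/ 175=7.97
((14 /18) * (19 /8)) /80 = 0.02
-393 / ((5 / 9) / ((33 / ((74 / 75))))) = -1750815 / 74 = -23659.66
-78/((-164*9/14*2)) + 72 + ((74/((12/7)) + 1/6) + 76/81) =774733/6642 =116.64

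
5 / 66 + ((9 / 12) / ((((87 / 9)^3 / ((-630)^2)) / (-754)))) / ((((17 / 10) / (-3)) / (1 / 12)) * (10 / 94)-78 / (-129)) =2092370.39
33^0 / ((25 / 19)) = 19 / 25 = 0.76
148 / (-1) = -148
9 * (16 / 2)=72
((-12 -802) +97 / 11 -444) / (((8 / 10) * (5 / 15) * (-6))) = 68705 / 88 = 780.74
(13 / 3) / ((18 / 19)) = 247 / 54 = 4.57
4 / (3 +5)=1 / 2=0.50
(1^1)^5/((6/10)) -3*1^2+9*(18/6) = 77/3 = 25.67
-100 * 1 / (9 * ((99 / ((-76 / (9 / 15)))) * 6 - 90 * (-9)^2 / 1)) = 19000 / 12473919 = 0.00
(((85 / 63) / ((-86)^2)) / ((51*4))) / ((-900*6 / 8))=-1 / 754835760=-0.00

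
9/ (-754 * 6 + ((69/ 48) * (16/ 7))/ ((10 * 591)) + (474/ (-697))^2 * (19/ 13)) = -2351456444610/ 1181822025490789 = -0.00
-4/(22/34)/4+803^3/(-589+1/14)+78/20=-31895262805/36278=-879190.22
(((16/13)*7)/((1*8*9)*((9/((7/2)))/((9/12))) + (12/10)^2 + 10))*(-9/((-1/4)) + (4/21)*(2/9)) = 733600/610227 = 1.20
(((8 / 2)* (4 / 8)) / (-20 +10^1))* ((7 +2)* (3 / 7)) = -27 / 35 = -0.77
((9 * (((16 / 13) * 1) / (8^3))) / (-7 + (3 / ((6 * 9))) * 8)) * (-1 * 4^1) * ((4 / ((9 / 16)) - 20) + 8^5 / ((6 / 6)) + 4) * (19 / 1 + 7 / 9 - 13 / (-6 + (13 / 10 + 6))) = 3243152 / 767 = 4228.36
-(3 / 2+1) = -5 / 2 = -2.50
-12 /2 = -6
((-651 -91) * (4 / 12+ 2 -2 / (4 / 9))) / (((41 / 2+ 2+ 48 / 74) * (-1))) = -356902 / 5139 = -69.45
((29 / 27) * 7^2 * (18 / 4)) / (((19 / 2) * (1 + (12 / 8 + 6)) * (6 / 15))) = 7105 / 969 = 7.33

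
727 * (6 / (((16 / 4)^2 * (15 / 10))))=727 / 4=181.75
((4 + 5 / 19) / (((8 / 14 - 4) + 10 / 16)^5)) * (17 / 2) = -379178827776 / 1812390858583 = -0.21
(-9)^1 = -9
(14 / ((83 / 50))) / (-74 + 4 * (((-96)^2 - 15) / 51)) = 1190 / 91383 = 0.01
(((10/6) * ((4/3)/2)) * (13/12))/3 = 65/162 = 0.40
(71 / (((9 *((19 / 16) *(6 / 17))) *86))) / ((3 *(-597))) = -4828 / 39507669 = -0.00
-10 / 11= -0.91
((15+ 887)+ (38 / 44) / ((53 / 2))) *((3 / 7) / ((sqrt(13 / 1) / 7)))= 1577655 *sqrt(13) / 7579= 750.54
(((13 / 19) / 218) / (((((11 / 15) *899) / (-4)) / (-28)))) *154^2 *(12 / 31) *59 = 16668812160 / 57716699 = 288.80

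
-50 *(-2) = 100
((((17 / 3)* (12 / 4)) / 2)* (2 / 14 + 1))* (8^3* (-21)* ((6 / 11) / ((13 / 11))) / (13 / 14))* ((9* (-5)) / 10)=39481344 / 169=233617.42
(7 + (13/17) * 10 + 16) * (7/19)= 3647/323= 11.29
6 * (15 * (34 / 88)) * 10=3825 / 11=347.73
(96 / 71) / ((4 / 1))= 24 / 71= 0.34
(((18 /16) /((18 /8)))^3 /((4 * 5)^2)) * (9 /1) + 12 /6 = 6409 /3200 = 2.00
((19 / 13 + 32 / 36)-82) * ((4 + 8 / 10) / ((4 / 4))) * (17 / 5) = -1267384 / 975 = -1299.88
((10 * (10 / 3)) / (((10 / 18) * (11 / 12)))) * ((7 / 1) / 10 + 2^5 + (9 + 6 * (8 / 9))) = 33864 / 11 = 3078.55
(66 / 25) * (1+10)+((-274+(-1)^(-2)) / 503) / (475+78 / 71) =1763375337 / 60724675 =29.04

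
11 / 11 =1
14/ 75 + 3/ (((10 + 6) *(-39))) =2837/ 15600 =0.18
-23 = -23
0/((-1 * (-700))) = 0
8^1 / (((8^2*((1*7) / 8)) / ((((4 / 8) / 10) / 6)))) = 1 / 840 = 0.00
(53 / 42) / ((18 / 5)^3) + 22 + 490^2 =240122.03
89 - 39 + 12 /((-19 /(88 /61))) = 56894 /1159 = 49.09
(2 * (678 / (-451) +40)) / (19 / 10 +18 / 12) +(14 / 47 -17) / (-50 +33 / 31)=306475825 / 13332913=22.99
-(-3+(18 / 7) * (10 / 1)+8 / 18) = -1459 / 63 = -23.16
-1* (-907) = 907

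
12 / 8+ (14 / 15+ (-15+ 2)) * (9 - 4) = -353 / 6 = -58.83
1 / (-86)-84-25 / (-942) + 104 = 20.01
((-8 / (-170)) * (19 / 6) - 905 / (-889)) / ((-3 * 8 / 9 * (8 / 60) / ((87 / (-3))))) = 23016459 / 241808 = 95.18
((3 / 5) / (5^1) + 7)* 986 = 175508 / 25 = 7020.32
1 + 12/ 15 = 9/ 5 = 1.80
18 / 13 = 1.38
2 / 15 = 0.13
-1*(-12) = 12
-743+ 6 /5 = -3709 /5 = -741.80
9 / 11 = 0.82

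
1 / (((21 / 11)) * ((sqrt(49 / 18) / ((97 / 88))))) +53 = 97 * sqrt(2) / 392 +53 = 53.35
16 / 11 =1.45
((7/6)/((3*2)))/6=7/216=0.03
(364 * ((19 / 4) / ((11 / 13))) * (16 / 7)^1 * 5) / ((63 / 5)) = 1284400 / 693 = 1853.39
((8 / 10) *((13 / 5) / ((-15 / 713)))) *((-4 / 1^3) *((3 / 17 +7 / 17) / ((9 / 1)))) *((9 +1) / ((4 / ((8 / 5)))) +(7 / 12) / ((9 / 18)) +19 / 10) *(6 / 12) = 15720224 / 172125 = 91.33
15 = 15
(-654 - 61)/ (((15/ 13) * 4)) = -1859/ 12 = -154.92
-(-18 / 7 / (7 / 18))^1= 6.61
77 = 77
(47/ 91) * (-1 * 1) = -0.52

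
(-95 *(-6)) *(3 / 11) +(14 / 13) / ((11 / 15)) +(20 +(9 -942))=-9829 / 13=-756.08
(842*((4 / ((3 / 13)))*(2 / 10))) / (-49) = -43784 / 735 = -59.57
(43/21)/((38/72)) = 516/133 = 3.88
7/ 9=0.78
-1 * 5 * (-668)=3340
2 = 2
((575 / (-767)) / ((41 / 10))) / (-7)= 0.03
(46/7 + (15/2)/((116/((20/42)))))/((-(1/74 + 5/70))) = -198357/2552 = -77.73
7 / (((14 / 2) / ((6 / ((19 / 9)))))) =54 / 19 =2.84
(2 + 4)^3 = 216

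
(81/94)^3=531441/830584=0.64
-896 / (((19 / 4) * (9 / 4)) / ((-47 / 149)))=673792 / 25479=26.44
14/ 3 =4.67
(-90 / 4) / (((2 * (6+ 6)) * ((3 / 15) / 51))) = -3825 / 16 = -239.06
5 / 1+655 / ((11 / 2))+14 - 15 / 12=6021 / 44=136.84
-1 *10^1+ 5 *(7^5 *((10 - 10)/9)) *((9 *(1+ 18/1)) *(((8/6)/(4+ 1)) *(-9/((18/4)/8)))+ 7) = -10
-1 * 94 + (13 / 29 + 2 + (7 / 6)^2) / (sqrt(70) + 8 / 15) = -93.57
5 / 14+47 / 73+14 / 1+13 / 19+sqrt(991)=304575 / 19418+sqrt(991)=47.17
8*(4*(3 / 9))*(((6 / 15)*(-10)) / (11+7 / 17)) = -1088 / 291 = -3.74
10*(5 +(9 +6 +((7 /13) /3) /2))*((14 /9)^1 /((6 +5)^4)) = 109690 /5138991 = 0.02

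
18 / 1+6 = 24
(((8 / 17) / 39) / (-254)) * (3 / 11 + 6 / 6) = -56 / 926211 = -0.00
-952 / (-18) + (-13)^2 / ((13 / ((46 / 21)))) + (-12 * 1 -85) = -985 / 63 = -15.63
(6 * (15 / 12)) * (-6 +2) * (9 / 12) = -45 / 2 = -22.50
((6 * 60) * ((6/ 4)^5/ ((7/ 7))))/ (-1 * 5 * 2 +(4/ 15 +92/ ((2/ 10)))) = 164025/ 27016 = 6.07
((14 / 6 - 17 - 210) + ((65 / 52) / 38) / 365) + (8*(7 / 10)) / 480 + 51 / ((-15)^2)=-23346148 / 104025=-224.43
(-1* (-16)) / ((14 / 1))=1.14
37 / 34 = 1.09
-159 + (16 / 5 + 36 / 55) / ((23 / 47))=-151.12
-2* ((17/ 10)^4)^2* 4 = -6975757441/ 12500000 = -558.06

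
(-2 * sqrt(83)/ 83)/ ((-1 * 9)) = 2 * sqrt(83)/ 747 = 0.02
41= 41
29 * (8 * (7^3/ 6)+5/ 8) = 318739/ 24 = 13280.79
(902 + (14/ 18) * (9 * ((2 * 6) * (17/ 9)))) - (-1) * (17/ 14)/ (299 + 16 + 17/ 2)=1060.67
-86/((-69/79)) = 6794/69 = 98.46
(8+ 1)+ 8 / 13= 125 / 13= 9.62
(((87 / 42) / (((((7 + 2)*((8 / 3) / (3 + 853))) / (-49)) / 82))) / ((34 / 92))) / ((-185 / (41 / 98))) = 119971289 / 66045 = 1816.51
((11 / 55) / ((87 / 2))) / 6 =1 / 1305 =0.00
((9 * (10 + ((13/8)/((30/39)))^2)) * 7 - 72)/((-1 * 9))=-596727/6400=-93.24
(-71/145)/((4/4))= -71/145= -0.49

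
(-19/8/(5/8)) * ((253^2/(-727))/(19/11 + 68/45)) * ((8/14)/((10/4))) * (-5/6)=-19.68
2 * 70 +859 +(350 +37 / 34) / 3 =37945 / 34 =1116.03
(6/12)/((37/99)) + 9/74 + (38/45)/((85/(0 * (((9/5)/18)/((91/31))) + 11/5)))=1048216/707625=1.48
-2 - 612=-614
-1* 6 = -6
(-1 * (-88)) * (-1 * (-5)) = 440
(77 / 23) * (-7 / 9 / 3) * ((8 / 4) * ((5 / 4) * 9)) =-2695 / 138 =-19.53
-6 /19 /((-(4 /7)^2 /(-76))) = -147 /2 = -73.50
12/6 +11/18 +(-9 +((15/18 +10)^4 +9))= 17854009/1296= 13776.24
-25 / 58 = -0.43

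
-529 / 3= -176.33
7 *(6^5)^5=199012016209507909632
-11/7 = -1.57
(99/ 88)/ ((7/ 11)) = 99/ 56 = 1.77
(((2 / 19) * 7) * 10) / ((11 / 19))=140 / 11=12.73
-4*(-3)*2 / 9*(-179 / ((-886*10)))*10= 716 / 1329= 0.54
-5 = -5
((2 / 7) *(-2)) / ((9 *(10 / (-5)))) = 2 / 63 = 0.03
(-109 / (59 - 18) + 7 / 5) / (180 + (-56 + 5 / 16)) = -1376 / 135915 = -0.01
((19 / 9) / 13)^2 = 361 / 13689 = 0.03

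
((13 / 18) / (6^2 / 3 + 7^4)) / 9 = 13 / 390906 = 0.00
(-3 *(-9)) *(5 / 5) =27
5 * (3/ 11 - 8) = -425/ 11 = -38.64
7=7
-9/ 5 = -1.80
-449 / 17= -26.41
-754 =-754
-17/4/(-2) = 17/8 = 2.12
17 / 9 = 1.89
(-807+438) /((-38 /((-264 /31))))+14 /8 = -190709 /2356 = -80.95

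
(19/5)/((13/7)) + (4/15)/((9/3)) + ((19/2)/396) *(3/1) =113617/51480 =2.21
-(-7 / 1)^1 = 7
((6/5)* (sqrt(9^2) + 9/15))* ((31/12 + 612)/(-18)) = -1180/3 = -393.33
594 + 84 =678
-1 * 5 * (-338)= 1690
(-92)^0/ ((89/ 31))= 31/ 89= 0.35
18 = 18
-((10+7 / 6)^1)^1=-67 / 6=-11.17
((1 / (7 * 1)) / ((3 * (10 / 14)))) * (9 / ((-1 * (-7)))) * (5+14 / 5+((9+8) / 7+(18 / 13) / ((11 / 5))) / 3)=132422 / 175175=0.76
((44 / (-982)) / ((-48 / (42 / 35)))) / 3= 11 / 29460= 0.00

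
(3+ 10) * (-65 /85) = -169 /17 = -9.94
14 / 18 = 7 / 9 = 0.78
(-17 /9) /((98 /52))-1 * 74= -33076 /441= -75.00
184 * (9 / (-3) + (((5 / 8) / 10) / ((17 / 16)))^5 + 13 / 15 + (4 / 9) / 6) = -72628500424 / 191680695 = -378.90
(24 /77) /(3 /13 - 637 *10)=-0.00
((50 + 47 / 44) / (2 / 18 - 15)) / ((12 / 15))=-101115 / 23584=-4.29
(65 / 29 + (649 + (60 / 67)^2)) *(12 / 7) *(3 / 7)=3055811544 / 6378869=479.05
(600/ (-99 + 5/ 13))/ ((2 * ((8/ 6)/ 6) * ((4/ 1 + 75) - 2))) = -8775/ 49357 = -0.18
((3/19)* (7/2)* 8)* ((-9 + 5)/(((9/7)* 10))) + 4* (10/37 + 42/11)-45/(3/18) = -29581234/115995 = -255.02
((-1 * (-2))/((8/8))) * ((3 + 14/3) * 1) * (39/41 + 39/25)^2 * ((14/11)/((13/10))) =19891872/210125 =94.67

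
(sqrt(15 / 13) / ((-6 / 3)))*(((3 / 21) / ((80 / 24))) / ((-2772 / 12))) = sqrt(195) / 140140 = 0.00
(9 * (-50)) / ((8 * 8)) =-225 / 32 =-7.03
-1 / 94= -0.01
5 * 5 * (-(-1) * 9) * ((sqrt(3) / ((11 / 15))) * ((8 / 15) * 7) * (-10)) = -126000 * sqrt(3) / 11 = -19839.85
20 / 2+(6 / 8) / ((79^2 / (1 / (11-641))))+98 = 566183519 / 5242440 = 108.00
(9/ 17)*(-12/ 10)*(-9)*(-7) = -3402/ 85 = -40.02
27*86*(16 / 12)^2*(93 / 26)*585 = 8637840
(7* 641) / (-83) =-4487 / 83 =-54.06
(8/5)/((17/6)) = 48/85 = 0.56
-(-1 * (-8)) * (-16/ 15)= 128/ 15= 8.53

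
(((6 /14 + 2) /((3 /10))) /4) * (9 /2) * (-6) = -765 /14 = -54.64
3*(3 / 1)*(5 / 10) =9 / 2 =4.50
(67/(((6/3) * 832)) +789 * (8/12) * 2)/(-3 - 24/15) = -8752975/38272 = -228.70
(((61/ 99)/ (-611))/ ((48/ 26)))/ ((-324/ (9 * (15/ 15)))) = 61/ 4020192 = 0.00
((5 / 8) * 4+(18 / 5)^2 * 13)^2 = 73085401 / 2500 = 29234.16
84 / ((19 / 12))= 1008 / 19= 53.05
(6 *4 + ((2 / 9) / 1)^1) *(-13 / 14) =-1417 / 63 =-22.49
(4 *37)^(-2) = 1 / 21904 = 0.00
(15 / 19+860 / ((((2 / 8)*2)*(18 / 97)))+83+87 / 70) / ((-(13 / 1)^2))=-111966437 / 2022930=-55.35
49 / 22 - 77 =-1645 / 22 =-74.77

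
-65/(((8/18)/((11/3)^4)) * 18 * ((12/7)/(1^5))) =-6661655/7776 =-856.69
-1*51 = -51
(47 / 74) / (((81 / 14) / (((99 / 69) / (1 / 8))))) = 1.26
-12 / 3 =-4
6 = 6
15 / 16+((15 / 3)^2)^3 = 250015 / 16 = 15625.94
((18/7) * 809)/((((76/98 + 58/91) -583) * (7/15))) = -2839590/370471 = -7.66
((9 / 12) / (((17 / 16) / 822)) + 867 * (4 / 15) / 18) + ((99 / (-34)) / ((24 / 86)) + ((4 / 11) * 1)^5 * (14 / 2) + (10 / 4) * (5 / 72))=1148979026581 / 1971264240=582.86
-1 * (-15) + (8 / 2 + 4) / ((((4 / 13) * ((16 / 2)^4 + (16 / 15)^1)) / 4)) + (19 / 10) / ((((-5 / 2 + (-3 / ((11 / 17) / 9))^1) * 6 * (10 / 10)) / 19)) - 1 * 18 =-174381478 / 56059395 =-3.11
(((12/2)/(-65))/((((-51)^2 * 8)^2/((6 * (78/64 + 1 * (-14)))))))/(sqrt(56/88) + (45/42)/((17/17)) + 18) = 2802877/3263810706474240 - 20041 * sqrt(77)/4895716059711360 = 0.00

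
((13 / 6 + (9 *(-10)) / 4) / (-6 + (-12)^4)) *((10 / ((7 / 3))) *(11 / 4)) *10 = -3355 / 29022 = -0.12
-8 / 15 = -0.53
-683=-683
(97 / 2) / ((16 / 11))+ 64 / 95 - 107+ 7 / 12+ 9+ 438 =3416359 / 9120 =374.60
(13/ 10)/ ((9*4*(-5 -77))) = -13/ 29520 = -0.00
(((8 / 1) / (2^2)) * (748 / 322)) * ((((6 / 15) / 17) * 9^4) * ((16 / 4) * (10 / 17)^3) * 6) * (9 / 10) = 2494229760 / 790993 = 3153.29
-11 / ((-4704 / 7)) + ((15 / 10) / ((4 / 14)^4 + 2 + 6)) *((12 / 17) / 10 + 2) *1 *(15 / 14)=439219 / 1016736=0.43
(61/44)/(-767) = -61/33748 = -0.00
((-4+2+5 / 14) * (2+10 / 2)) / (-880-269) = 23 / 2298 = 0.01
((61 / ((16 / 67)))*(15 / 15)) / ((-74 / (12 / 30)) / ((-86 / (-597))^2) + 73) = -7556863 / 261583028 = -0.03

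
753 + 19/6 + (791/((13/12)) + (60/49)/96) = 22723063/15288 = 1486.33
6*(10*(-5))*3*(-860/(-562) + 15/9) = -808500/281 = -2877.22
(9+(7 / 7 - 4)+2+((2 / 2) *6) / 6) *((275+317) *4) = 21312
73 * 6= 438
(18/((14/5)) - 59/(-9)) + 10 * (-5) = -2332/63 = -37.02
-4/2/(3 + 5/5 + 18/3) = -1/5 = -0.20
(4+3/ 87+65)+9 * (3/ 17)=34817/ 493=70.62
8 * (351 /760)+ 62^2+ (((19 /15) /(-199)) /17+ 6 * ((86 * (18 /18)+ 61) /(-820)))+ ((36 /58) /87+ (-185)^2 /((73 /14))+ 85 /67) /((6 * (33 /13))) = 4277.65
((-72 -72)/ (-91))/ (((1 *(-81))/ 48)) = -256/ 273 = -0.94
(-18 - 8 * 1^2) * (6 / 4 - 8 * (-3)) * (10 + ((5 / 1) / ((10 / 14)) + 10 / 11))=-130611 / 11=-11873.73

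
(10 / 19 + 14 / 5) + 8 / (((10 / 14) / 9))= 104.13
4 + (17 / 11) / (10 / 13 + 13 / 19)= 19995 / 3949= 5.06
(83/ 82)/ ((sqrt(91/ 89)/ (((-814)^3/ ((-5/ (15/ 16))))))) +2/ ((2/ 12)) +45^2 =2037 +16787366607 * sqrt(8099)/ 14924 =101232922.06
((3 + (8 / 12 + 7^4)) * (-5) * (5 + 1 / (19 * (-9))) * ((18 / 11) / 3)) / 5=-12321512 / 1881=-6550.51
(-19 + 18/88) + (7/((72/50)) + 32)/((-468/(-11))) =-3322757/185328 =-17.93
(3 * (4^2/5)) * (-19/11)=-912/55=-16.58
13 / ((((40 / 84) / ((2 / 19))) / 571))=155883 / 95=1640.87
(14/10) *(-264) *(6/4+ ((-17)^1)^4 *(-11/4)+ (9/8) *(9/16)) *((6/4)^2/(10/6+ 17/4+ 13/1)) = 183362305203/18160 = 10097043.24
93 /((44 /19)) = 1767 /44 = 40.16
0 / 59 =0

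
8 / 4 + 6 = 8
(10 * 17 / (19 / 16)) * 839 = 2282080 / 19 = 120109.47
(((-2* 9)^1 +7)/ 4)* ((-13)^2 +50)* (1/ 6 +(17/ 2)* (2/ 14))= -23287/ 28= -831.68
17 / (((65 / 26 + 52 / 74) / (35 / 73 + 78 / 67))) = 10113062 / 1159167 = 8.72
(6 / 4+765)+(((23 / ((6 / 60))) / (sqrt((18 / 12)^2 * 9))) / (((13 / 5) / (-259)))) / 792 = 8803907 / 11583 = 760.07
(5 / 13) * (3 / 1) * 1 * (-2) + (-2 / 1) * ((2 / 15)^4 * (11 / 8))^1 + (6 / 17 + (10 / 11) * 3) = 94966786 / 123069375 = 0.77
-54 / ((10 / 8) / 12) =-518.40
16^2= 256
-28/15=-1.87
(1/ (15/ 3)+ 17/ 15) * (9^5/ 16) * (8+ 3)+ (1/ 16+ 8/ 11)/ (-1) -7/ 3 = 28578067/ 528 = 54125.13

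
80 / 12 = 20 / 3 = 6.67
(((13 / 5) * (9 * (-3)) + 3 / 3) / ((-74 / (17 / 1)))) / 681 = 2941 / 125985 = 0.02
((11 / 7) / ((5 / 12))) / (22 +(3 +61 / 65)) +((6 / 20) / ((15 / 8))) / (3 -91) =155333 / 1081850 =0.14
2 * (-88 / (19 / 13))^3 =-2994387968 / 6859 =-436563.34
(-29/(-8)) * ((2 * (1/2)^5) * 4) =29/32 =0.91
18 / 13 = 1.38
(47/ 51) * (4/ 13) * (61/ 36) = 2867/ 5967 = 0.48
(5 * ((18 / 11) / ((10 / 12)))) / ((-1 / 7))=-756 / 11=-68.73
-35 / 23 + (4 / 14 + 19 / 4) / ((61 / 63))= 20647 / 5612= 3.68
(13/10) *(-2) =-13/5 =-2.60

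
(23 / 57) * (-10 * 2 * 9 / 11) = -1380 / 209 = -6.60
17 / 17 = 1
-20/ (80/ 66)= -16.50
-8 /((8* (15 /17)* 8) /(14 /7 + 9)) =-187 /120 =-1.56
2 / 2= 1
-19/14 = -1.36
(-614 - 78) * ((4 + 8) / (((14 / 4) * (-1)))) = 16608 / 7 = 2372.57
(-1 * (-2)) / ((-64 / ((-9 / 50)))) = 9 / 1600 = 0.01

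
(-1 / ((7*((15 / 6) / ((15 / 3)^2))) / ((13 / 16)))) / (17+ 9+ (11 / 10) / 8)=-650 / 14637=-0.04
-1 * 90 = -90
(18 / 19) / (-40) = -9 / 380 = -0.02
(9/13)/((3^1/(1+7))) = 24/13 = 1.85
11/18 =0.61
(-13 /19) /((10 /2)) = -13 /95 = -0.14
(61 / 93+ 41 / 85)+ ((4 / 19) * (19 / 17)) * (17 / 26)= 132784 / 102765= 1.29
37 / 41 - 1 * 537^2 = -11823092 / 41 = -288368.10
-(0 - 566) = 566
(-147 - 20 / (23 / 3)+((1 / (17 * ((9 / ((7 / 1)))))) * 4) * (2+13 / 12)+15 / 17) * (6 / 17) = -3128294 / 59823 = -52.29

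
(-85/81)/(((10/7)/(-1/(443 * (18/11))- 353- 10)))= 344454187/1291788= 266.65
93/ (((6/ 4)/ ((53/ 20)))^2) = 87079/ 300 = 290.26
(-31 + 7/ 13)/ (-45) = 44/ 65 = 0.68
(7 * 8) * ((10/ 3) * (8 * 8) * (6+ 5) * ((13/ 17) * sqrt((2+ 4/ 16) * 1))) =2562560/ 17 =150738.82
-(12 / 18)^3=-8 / 27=-0.30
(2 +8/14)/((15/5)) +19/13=211/91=2.32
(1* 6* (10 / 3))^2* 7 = 2800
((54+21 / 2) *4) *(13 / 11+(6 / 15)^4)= 2141658 / 6875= 311.51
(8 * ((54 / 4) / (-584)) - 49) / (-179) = 7181 / 26134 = 0.27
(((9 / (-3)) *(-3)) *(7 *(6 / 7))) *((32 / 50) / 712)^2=216 / 4950625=0.00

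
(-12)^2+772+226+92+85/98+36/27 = 363443/294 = 1236.20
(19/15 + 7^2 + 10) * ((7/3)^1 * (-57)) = -120232/15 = -8015.47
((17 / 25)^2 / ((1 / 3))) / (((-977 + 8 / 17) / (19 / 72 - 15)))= 5212693 / 249015000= 0.02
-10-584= -594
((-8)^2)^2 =4096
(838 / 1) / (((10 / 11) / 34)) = 156706 / 5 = 31341.20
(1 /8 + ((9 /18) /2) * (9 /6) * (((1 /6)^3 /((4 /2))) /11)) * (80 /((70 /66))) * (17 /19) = 26945 /3192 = 8.44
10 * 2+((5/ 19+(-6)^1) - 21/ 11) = 2582/ 209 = 12.35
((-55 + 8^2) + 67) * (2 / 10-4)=-1444 / 5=-288.80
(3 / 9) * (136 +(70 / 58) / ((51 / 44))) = 202684 / 4437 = 45.68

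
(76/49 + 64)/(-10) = -1606/245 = -6.56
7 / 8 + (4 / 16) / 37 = 261 / 296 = 0.88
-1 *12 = -12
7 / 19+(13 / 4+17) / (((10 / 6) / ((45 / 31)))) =42421 / 2356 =18.01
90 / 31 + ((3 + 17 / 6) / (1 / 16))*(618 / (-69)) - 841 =-3580769 / 2139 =-1674.04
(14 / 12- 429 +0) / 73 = -2567 / 438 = -5.86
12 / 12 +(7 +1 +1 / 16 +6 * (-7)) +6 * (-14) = -1871 / 16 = -116.94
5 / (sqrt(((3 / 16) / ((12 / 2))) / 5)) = 20 * sqrt(10) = 63.25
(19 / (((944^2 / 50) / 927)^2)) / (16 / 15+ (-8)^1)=-153067978125 / 20647207632896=-0.01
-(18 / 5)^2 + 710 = 17426 / 25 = 697.04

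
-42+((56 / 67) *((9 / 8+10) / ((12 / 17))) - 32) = -48905 / 804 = -60.83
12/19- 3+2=-7/19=-0.37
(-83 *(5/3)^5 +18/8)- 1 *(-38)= -998377/972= -1027.14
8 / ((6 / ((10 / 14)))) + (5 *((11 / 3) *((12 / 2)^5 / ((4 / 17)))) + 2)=12723542 / 21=605882.95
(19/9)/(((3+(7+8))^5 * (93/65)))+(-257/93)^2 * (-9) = -68.73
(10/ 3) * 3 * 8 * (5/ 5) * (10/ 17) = 800/ 17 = 47.06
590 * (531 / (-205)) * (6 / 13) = -375948 / 533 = -705.34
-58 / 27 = -2.15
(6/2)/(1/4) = 12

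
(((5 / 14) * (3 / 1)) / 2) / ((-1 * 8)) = -0.07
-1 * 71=-71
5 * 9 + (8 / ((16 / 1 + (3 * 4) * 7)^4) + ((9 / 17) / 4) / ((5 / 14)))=9641250017 / 212500000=45.37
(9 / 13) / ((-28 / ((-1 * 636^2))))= 910116 / 91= 10001.27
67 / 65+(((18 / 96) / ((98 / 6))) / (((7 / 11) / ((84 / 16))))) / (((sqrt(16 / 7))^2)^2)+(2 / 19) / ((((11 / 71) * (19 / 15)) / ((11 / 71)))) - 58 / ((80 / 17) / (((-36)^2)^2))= -7958613332551919 / 384450560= -20701266.07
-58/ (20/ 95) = -551/ 2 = -275.50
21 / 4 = 5.25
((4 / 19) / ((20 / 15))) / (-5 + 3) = -3 / 38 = -0.08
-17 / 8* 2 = -17 / 4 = -4.25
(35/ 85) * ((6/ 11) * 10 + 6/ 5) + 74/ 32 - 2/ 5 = 69603/ 14960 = 4.65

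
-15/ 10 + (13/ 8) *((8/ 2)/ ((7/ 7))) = 5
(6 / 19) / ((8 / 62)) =93 / 38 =2.45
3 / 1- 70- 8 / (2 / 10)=-107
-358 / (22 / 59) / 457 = -2.10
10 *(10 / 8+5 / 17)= 525 / 34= 15.44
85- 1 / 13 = 1104 / 13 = 84.92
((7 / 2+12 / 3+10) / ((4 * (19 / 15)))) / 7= 75 / 152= 0.49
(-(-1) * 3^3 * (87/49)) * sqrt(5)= 2349 * sqrt(5)/49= 107.19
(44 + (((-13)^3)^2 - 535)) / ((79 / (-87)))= -419889666 / 79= -5315059.06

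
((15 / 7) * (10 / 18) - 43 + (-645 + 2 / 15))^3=-374820956446301 / 1157625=-323784434.90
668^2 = 446224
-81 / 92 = -0.88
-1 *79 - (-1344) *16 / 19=20003 / 19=1052.79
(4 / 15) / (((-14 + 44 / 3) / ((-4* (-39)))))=62.40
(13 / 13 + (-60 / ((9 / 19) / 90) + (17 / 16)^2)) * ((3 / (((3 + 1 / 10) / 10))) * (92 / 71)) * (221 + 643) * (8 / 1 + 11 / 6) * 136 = -363484783773000 / 2201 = -165145290219.45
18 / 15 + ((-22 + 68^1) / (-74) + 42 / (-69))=-129 / 4255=-0.03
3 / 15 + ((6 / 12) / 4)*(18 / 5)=13 / 20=0.65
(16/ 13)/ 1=16/ 13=1.23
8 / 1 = 8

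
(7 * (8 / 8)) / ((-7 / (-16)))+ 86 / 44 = 395 / 22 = 17.95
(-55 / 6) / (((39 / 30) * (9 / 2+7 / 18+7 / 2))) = -1650 / 1963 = -0.84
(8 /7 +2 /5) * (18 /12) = 81 /35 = 2.31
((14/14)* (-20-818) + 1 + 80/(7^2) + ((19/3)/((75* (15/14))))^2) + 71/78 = -12109264309981/14511656250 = -834.45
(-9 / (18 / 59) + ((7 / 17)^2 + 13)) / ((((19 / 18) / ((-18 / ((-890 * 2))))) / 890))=-764559 / 5491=-139.24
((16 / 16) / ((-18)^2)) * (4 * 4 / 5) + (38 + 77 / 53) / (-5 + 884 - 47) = 1023239 / 17858880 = 0.06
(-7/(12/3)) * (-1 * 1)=7/4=1.75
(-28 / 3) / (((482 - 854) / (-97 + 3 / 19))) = -12880 / 5301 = -2.43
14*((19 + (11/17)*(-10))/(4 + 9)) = 2982/221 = 13.49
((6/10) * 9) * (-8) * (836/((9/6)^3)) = -53504/5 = -10700.80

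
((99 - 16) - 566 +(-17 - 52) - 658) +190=-1020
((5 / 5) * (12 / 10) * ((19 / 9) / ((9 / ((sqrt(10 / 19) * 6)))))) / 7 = 4 * sqrt(190) / 315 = 0.18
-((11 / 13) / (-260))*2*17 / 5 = 187 / 8450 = 0.02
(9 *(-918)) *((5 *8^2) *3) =-7931520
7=7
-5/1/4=-5/4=-1.25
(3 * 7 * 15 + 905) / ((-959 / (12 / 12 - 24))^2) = 645380 / 919681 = 0.70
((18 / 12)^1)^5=243 / 32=7.59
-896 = -896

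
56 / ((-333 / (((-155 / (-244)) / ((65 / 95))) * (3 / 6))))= -20615 / 264069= -0.08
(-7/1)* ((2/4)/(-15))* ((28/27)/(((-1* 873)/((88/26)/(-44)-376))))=479122/4596345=0.10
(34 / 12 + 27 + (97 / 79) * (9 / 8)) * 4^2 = 118366 / 237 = 499.43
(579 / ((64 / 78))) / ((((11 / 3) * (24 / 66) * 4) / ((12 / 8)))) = 198.47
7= 7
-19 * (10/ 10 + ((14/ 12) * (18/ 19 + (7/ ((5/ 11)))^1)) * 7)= -76667/ 30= -2555.57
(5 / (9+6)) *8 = 8 / 3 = 2.67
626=626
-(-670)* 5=3350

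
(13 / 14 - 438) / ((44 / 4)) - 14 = -53.73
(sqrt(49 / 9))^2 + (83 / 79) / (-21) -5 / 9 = 24083 / 4977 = 4.84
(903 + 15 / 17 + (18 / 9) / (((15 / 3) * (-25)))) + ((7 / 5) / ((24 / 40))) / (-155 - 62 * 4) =2322130769 / 2569125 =903.86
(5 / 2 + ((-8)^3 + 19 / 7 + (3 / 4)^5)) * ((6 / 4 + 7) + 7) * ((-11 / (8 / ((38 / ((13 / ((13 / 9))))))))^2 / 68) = -1638898146743 / 421134336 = -3891.63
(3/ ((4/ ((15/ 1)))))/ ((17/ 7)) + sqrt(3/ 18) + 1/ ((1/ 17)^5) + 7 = sqrt(6)/ 6 + 96551067/ 68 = 1419869.04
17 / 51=1 / 3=0.33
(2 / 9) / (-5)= -0.04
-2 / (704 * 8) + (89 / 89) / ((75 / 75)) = 2815 / 2816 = 1.00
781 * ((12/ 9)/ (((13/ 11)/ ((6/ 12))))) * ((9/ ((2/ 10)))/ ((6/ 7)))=300685/ 13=23129.62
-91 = -91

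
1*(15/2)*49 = 735/2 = 367.50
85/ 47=1.81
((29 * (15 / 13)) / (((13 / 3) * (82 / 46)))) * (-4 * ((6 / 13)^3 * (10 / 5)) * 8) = -414927360 / 15223013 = -27.26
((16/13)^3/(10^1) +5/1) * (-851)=-48484023/10985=-4413.66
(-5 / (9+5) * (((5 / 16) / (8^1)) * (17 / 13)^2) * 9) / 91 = -65025 / 27559168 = -0.00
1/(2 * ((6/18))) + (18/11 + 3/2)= 51/11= 4.64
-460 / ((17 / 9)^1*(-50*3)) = 138 / 85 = 1.62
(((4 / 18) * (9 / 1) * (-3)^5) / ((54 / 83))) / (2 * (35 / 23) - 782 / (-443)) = -845687 / 5444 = -155.34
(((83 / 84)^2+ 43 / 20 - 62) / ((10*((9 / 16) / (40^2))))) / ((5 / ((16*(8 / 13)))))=-8507650048 / 257985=-32977.31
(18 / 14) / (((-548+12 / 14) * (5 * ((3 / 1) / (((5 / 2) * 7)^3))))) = -5145 / 6128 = -0.84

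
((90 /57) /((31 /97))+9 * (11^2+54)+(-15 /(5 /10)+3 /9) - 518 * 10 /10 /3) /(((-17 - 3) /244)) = -148488152 /8835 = -16806.81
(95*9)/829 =855/829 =1.03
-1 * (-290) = 290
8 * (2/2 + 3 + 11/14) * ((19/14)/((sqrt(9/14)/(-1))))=-2546 * sqrt(14)/147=-64.80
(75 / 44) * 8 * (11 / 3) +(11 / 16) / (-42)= 33589 / 672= 49.98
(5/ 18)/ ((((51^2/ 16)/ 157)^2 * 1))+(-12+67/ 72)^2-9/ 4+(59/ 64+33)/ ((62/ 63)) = 37450407041147/ 241598858112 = 155.01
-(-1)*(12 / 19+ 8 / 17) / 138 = 178 / 22287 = 0.01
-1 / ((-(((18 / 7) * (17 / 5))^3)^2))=1838265625 / 820972403643456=0.00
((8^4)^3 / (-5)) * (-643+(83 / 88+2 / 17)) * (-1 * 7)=-57744864632111104 / 935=-61759213510279.26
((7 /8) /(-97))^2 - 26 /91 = -1204009 /4215232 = -0.29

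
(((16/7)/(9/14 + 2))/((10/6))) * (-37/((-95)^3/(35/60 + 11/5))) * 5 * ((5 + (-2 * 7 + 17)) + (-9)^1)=-1336/4286875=-0.00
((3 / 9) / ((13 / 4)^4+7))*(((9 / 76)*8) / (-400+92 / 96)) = -36864 / 5523122939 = -0.00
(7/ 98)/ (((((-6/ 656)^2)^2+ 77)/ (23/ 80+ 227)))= 6576743969664/ 31192784468755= 0.21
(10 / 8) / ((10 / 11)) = 11 / 8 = 1.38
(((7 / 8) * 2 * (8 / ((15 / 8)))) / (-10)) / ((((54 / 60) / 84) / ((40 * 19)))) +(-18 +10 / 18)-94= -53075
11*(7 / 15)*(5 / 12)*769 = 59213 / 36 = 1644.81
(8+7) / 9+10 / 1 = 35 / 3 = 11.67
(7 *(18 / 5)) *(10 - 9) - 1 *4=106 / 5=21.20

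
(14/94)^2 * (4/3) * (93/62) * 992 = 97216/2209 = 44.01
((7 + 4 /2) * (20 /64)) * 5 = 225 /16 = 14.06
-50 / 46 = -25 / 23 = -1.09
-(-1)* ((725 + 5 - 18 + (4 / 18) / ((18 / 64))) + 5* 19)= 65431 / 81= 807.79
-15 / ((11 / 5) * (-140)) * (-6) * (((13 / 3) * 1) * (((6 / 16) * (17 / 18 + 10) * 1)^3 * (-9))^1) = 496949245 / 630784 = 787.83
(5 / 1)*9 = 45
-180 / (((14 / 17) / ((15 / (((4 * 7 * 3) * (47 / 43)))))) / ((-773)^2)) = -98278582275 / 4606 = -21337078.22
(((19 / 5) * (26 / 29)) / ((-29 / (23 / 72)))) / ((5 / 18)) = -0.14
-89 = -89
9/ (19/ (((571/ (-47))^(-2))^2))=0.00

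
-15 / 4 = -3.75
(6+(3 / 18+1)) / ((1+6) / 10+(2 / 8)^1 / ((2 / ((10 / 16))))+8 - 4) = 6880 / 4587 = 1.50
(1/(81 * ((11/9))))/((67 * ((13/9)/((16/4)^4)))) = 256/9581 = 0.03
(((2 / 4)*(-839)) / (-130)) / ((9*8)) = 0.04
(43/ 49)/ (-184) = -43/ 9016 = -0.00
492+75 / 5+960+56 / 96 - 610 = 10291 / 12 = 857.58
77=77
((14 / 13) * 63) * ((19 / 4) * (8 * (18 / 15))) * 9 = 27844.06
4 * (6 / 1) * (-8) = -192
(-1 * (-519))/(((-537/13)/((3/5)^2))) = -20241/4475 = -4.52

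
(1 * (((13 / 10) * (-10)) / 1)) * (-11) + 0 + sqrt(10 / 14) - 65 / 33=sqrt(35) / 7 + 4654 / 33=141.88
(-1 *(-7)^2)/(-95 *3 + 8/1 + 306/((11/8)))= 539/599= 0.90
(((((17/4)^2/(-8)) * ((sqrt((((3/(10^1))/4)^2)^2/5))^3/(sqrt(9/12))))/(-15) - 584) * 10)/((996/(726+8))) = -1071640/249+2863701 * sqrt(15)/543948800000000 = -4303.78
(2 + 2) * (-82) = -328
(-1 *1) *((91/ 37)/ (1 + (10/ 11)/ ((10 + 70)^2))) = -640640/ 260517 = -2.46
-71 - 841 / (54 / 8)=-5281 / 27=-195.59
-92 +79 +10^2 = 87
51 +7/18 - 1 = 907/18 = 50.39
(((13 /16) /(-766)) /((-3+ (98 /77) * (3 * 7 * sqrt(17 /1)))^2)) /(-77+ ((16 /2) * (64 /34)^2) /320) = 94241455 * sqrt(17) /6274870567186291416+ 9522583235 /8366494089581721888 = 0.00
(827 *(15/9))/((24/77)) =318395/72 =4422.15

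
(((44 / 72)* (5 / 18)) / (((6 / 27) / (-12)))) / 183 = -55 / 1098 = -0.05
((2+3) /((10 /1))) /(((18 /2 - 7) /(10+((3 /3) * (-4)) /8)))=19 /8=2.38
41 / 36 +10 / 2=221 / 36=6.14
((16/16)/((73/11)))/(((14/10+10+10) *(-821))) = -55/6412831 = -0.00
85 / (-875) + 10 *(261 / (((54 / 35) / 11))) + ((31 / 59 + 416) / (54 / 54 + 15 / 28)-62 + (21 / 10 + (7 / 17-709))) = 820163599037 / 45285450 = 18110.97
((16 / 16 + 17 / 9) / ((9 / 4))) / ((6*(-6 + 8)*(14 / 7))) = 13 / 243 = 0.05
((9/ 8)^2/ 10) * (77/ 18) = 693/ 1280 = 0.54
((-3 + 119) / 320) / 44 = 29 / 3520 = 0.01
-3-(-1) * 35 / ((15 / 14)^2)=1237 / 45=27.49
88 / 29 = 3.03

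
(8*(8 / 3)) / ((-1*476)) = -16 / 357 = -0.04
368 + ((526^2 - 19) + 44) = 277069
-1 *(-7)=7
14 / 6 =7 / 3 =2.33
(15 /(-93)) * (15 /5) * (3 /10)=-9 /62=-0.15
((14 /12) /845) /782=7 /3964740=0.00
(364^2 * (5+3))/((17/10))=10599680/17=623510.59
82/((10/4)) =32.80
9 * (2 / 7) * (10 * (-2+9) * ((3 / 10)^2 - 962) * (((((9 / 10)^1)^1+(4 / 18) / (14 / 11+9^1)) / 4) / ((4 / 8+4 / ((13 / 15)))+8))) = -11720777159 / 3853300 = -3041.75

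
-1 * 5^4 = -625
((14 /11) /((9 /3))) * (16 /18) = 112 /297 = 0.38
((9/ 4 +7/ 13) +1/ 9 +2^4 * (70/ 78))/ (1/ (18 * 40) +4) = 161540/ 37453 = 4.31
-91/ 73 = -1.25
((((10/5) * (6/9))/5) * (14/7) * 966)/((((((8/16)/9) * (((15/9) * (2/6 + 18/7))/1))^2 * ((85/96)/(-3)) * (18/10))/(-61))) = 106003924992/129625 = 817773.77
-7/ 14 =-1/ 2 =-0.50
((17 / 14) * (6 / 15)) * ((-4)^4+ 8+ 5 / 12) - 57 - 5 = 27901 / 420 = 66.43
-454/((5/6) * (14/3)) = -4086/35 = -116.74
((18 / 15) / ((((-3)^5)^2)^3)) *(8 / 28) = 4 / 2402063207770905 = 0.00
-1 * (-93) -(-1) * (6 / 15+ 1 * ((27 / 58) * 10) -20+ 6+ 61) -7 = 20018 / 145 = 138.06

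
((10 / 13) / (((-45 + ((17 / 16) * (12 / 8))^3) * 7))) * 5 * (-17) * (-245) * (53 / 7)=-7380992000 / 17444817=-423.11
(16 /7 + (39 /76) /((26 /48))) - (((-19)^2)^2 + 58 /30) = -259987802 /1995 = -130319.70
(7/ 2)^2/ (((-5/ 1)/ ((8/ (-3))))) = 98/ 15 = 6.53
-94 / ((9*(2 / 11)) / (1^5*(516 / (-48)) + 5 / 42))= 461681 / 756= 610.69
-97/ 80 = -1.21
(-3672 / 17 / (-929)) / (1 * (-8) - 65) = -216 / 67817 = -0.00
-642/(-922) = 321/461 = 0.70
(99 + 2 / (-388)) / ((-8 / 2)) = -19205 / 776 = -24.75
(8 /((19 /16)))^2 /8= 2048 /361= 5.67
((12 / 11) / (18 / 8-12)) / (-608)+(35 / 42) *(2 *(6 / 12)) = 6794 / 8151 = 0.83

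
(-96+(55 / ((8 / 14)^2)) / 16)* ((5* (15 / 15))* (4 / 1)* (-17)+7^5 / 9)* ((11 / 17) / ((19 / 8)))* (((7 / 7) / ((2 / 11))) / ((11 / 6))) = -3308779177 / 31008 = -106707.27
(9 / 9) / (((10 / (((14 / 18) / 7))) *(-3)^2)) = 1 / 810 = 0.00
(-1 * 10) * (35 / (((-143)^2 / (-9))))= 3150 / 20449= 0.15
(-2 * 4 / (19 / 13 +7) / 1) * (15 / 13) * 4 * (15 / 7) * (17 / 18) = -680 / 77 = -8.83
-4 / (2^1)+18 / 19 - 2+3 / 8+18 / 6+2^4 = 2481 / 152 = 16.32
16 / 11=1.45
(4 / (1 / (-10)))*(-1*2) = 80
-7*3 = -21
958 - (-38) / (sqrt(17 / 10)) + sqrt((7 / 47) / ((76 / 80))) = 2 * sqrt(31255) / 893 + 38 * sqrt(170) / 17 + 958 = 987.54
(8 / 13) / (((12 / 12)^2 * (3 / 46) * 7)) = 368 / 273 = 1.35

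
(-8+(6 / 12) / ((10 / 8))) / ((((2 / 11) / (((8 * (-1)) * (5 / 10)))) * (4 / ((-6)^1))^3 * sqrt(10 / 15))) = -691.12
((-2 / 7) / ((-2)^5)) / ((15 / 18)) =3 / 280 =0.01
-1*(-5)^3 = 125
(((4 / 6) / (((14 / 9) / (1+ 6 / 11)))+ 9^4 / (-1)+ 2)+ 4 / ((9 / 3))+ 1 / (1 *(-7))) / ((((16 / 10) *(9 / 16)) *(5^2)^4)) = -3029402 / 162421875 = -0.02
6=6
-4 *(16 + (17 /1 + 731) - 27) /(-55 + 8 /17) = 50116 /927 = 54.06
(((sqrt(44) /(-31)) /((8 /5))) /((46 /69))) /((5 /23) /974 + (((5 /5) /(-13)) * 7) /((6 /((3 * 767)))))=0.00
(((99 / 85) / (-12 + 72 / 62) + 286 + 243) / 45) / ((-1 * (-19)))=265003 / 428400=0.62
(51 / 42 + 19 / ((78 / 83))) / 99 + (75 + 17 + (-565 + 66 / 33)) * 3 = -38183300 / 27027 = -1412.78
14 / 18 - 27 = -236 / 9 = -26.22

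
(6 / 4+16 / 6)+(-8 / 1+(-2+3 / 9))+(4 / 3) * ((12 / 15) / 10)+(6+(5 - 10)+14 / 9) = -2.84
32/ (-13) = -32/ 13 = -2.46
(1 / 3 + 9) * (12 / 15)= 112 / 15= 7.47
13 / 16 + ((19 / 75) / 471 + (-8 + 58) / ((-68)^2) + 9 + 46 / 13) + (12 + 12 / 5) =58952060263 / 2123456400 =27.76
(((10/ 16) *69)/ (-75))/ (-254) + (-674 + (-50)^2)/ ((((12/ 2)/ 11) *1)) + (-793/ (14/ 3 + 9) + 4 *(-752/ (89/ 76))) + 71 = 88089148501/ 111221520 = 792.02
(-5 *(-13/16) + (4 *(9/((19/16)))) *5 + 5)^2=2384857225/92416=25805.67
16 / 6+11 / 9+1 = 44 / 9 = 4.89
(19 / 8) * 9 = 171 / 8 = 21.38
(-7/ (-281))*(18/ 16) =63/ 2248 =0.03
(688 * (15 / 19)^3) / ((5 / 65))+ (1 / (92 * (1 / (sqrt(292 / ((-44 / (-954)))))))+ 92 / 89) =3 * sqrt(85118) / 1012+ 2687185028 / 610451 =4402.83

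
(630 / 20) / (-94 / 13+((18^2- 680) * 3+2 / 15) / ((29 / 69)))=-0.01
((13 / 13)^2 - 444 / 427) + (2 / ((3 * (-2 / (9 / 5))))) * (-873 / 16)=1116953 / 34160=32.70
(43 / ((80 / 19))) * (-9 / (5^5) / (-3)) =2451 / 250000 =0.01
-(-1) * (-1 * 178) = -178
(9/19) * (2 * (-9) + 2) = -144/19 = -7.58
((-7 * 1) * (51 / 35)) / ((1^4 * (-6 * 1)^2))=-17 / 60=-0.28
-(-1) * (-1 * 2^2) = -4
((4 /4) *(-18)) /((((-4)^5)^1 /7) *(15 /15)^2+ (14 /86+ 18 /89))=53578 /434341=0.12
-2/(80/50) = -5/4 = -1.25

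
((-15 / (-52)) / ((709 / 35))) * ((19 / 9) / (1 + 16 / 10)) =16625 / 1437852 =0.01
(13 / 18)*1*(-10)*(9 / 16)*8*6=-195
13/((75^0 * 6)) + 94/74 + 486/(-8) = -25447/444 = -57.31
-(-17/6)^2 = -289/36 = -8.03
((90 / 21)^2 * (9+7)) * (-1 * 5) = -1469.39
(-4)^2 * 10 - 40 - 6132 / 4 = -1413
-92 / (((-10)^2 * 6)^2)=-23 / 90000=-0.00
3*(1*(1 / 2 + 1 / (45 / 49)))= 143 / 30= 4.77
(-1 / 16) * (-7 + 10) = -3 / 16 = -0.19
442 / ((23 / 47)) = 20774 / 23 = 903.22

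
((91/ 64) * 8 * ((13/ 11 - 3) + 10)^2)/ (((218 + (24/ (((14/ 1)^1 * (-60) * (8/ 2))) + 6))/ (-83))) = -356879250/ 1264813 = -282.16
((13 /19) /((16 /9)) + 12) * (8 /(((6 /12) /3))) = 11295 /19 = 594.47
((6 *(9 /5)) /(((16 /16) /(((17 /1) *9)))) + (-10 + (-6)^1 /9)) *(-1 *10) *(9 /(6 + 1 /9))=-1329804 /55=-24178.25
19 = 19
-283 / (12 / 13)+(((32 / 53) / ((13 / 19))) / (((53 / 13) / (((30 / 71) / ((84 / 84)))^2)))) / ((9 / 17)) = -52082858551 / 169922028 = -306.51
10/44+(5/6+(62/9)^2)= 43229/891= 48.52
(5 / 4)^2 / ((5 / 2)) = 5 / 8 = 0.62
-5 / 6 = -0.83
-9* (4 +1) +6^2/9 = -41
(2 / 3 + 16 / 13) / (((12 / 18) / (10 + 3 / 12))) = 1517 / 52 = 29.17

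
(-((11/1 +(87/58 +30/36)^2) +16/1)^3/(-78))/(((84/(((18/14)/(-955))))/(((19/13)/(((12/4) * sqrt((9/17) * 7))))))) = -0.00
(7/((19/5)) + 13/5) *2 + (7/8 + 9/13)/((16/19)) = 1698631/158080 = 10.75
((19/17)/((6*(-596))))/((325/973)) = -18487/19757400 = -0.00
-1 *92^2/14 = -4232/7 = -604.57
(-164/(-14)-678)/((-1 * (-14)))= -2332/49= -47.59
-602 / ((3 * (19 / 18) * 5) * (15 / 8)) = -9632 / 475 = -20.28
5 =5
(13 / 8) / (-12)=-13 / 96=-0.14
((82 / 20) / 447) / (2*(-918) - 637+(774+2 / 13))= -533 / 98719950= -0.00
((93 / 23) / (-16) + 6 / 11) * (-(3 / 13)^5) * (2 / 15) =-19197 / 751497032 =-0.00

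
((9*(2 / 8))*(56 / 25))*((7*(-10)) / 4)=-441 / 5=-88.20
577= 577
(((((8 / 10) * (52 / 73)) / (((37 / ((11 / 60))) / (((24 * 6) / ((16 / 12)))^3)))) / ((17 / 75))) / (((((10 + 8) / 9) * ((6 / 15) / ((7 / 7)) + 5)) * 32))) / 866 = 1042470 / 19882061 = 0.05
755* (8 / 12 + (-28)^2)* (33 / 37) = 19549970 / 37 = 528377.57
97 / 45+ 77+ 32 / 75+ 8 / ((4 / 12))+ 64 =37706 / 225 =167.58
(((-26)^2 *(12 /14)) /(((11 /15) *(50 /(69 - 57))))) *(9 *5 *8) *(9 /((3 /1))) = 15769728 /77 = 204801.66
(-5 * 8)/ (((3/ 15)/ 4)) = -800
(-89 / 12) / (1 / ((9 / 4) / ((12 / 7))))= -9.73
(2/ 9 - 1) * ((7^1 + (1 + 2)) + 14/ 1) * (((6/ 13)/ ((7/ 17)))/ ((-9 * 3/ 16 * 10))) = 2176/ 1755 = 1.24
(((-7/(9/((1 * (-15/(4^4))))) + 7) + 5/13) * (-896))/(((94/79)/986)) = -20224437107/3666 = -5516758.62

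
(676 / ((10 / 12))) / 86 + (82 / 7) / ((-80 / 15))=7.24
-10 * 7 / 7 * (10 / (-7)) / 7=100 / 49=2.04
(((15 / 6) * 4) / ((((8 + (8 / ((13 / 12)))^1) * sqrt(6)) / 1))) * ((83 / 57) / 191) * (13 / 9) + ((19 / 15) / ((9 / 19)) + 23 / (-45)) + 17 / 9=14027 * sqrt(6) / 11757960 + 547 / 135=4.05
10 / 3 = 3.33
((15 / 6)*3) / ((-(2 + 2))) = -15 / 8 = -1.88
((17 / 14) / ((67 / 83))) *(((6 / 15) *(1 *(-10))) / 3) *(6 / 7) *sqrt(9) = -16932 / 3283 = -5.16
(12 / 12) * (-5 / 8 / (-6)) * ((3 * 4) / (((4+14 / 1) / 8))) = 5 / 9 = 0.56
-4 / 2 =-2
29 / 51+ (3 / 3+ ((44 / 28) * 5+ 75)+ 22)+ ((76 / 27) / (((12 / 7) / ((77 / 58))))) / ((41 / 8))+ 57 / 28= 4991707813 / 45843084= 108.89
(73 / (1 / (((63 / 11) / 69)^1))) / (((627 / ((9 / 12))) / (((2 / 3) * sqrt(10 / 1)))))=511 * sqrt(10) / 105754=0.02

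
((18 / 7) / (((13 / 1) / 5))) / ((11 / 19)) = 1710 / 1001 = 1.71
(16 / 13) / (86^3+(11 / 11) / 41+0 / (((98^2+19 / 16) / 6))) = 656 / 339017861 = 0.00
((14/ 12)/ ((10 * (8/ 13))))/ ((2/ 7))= 637/ 960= 0.66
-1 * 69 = -69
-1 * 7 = -7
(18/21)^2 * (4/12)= 12/49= 0.24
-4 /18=-2 /9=-0.22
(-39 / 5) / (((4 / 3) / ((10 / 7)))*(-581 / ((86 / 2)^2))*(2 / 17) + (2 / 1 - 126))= 3677661 / 58481648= 0.06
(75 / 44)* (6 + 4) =375 / 22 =17.05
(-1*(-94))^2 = 8836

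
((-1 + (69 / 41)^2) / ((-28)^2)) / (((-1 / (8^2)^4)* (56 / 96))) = -67215.59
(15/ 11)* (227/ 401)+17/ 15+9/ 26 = 2.25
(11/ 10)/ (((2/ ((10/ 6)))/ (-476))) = -1309/ 3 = -436.33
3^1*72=216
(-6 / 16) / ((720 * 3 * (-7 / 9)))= 1 / 4480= 0.00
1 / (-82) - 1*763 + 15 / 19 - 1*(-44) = -1118991 / 1558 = -718.22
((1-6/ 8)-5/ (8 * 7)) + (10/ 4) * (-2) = -271/ 56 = -4.84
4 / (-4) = -1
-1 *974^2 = -948676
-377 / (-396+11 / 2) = 754 / 781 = 0.97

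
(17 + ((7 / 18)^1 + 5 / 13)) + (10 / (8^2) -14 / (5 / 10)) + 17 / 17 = -33959 / 3744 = -9.07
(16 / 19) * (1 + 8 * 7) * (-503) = -24144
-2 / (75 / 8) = -16 / 75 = -0.21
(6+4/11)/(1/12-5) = -840/649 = -1.29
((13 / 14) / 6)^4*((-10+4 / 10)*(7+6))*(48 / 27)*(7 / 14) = -371293 / 5834430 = -0.06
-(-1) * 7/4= 7/4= 1.75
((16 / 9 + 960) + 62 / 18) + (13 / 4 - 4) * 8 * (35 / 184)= 798259 / 828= 964.08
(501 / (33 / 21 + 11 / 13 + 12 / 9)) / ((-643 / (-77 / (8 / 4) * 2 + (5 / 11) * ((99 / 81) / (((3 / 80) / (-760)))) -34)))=4665433409 / 1975296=2361.89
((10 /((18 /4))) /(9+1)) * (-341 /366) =-341 /1647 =-0.21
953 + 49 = 1002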